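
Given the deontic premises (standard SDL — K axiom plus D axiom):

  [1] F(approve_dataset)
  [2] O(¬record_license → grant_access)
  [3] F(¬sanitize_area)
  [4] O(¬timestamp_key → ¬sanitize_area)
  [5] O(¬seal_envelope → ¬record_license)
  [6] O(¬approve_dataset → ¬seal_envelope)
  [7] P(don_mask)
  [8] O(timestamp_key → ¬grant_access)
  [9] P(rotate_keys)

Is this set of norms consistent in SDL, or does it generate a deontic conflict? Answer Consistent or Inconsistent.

Inconsistent

Premise 3, F(¬sanitize_area), is equivalent to O(sanitize_area).
Premise 4 is O(¬timestamp_key → ¬sanitize_area); contrapositively O(sanitize_area → timestamp_key). Since O(sanitize_area) holds, K gives O(timestamp_key).
With premise 8, O(timestamp_key → ¬grant_access), the K-axiom yields O(¬grant_access).
Premise 2, O(¬record_license → grant_access), contraposes to O(¬grant_access → record_license); with O(¬grant_access) we get O(record_license).
The contrapositive of premise 5 (O(¬seal_envelope → ¬record_license)) is O(record_license → seal_envelope), and O(record_license) is already established, so O(seal_envelope).
The contrapositive of premise 6 (O(¬approve_dataset → ¬seal_envelope)) is O(seal_envelope → approve_dataset), and O(seal_envelope) is already established, so O(approve_dataset).
But premise 1, F(approve_dataset), means O(¬approve_dataset).
We now have both O(approve_dataset) and O(¬approve_dataset) — approve_dataset is simultaneously obligatory and forbidden, violating the D-axiom.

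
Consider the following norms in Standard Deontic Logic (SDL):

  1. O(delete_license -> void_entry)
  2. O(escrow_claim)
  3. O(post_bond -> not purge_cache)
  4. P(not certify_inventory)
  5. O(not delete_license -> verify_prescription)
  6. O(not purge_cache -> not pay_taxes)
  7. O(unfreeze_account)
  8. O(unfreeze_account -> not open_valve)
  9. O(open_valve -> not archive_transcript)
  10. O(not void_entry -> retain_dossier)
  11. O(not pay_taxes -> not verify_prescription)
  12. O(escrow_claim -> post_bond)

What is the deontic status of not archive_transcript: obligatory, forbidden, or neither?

Neither

Premise 9 is O(open_valve -> not archive_transcript), but O(open_valve) is not derivable from the premises, so it does not yield O(not archive_transcript).
No premise or chain of K-axiom applications forces O(not archive_transcript), and none forces O(archive_transcript). So not archive_transcript is neither obligatory nor forbidden under these norms.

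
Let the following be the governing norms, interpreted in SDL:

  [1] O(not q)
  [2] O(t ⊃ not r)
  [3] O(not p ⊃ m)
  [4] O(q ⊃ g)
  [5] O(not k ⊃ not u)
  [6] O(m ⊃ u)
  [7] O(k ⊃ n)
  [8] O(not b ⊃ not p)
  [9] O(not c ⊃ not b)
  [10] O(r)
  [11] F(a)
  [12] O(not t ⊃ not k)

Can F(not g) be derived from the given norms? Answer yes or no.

Premise 4 is O(q ⊃ g), but O(q) is not derivable from the premises, so it does not yield O(g).
No other premise forces O(g). An ideal world satisfying every premise can still have not g true, so F(not g) is not derivable.

No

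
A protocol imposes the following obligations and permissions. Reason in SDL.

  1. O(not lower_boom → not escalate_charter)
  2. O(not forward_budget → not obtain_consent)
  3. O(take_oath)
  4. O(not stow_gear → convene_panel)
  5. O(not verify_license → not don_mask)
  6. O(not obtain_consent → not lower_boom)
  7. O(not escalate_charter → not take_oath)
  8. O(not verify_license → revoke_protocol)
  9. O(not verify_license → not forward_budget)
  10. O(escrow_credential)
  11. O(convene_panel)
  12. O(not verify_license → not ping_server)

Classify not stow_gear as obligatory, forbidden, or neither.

Premise 4 is O(not stow_gear → convene_panel); even if O(convene_panel) held, inferring O(not stow_gear) would be affirming the consequent — invalid.
No premise or chain of K-axiom applications forces O(not stow_gear), and none forces O(stow_gear). So not stow_gear is neither obligatory nor forbidden under these norms.

Neither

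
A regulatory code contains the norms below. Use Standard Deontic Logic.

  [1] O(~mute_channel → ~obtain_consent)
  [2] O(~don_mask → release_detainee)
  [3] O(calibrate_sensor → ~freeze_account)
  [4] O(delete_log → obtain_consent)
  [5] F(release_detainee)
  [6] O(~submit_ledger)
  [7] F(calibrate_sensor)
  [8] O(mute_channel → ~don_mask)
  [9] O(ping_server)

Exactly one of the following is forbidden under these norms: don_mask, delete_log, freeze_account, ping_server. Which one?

delete_log

Premise 5, F(release_detainee), is equivalent to O(~release_detainee).
Premise 2 is O(~don_mask → release_detainee); contrapositively O(~release_detainee → don_mask). Since O(~release_detainee) holds, K gives O(don_mask).
The contrapositive of premise 8 (O(mute_channel → ~don_mask)) is O(don_mask → ~mute_channel), and O(don_mask) is already established, so O(~mute_channel).
From O(~mute_channel) and premise 1, O(~mute_channel → ~obtain_consent), we obtain O(~obtain_consent).
Premise 4 is O(delete_log → obtain_consent); contrapositively O(~obtain_consent → ~delete_log). Since O(~obtain_consent) holds, K gives O(~delete_log).
So O(~delete_log) holds, i.e. delete_log is forbidden. None of the other listed options is forbidden under the premises.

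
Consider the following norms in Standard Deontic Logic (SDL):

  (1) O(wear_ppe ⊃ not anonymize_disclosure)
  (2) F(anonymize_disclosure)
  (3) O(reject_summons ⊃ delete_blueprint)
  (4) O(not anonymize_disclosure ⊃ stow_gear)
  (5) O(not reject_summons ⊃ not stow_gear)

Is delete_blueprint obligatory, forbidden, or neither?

Obligatory

Premise 2, F(anonymize_disclosure), is equivalent to O(not anonymize_disclosure).
From O(not anonymize_disclosure) and premise 4, O(not anonymize_disclosure ⊃ stow_gear), we obtain O(stow_gear).
Premise 5, O(not reject_summons ⊃ not stow_gear), contraposes to O(stow_gear ⊃ reject_summons); with O(stow_gear) we get O(reject_summons).
Premise 3 is O(reject_summons ⊃ delete_blueprint); since O(reject_summons), deontic closure gives O(delete_blueprint).
Premise 1 does not contribute to this derivation.
Hence delete_blueprint is obligatory.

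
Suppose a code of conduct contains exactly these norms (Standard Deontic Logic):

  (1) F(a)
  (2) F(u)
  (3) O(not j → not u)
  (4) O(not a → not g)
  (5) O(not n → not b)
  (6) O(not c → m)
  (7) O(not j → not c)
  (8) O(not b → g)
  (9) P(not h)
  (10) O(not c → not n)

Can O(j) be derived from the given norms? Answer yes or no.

Premise 1 is F(a), i.e. O(not a).
With premise 4, O(not a → not g), the K-axiom yields O(not g).
The contrapositive of premise 8 (O(not b → g)) is O(not g → b), and O(not g) is already established, so O(b).
Premise 5 is O(not n → not b); contrapositively O(b → n). Since O(b) holds, K gives O(n).
Premise 10 is O(not c → not n); contrapositively O(n → c). Since O(n) holds, K gives O(c).
Premise 7 is O(not j → not c); contrapositively O(c → j). Since O(c) holds, K gives O(j).
Premises 2, 3, 6, 9 do not contribute to this derivation.
So O(j) follows.

Yes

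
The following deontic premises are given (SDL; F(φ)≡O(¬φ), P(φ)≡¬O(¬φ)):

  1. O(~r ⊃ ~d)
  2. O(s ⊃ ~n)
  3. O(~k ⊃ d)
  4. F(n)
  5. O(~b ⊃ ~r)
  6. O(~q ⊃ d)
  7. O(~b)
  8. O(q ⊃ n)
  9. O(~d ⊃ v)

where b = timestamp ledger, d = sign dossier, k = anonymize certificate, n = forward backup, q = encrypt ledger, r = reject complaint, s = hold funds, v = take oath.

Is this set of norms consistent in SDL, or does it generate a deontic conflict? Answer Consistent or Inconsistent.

Inconsistent

Premise 4 is F(n), i.e. O(~n).
Premise 8, O(q ⊃ n), contraposes to O(~n ⊃ ~q); with O(~n) we get O(~q).
With premise 6, O(~q ⊃ d), the K-axiom yields O(d).
Premise 1 is O(~r ⊃ ~d); contrapositively O(d ⊃ r). Since O(d) holds, K gives O(r).
Premise 5, O(~b ⊃ ~r), contraposes to O(r ⊃ b); with O(r) we get O(b).
But premise 7 directly asserts O(~b).
We now have both O(b) and O(~b) — b is simultaneously obligatory and forbidden, violating the D-axiom.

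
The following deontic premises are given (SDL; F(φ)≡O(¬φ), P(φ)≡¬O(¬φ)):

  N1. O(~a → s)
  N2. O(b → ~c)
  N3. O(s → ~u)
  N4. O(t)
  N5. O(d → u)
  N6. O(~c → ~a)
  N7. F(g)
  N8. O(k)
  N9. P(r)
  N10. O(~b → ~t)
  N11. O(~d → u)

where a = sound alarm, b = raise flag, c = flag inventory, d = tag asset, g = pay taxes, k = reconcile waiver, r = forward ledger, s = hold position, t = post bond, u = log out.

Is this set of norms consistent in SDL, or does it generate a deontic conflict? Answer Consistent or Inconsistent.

Premises 11 and 5 are O(~d → u) and O(d → u); every ideal world satisfies ~d or d, so in either case u holds — hence O(u).
The contrapositive of premise 3 (O(s → ~u)) is O(u → ~s), and O(u) is already established, so O(~s).
Premise 1 is O(~a → s); contrapositively O(~s → a). Since O(~s) holds, K gives O(a).
Premise 6, O(~c → ~a), contraposes to O(a → c); with O(a) we get O(c).
Premise 2 is O(b → ~c); contrapositively O(c → ~b). Since O(c) holds, K gives O(~b).
From O(~b) and premise 10, O(~b → ~t), we obtain O(~t).
Yet premise 4 states O(t).
We now have both O(~t) and O(t) — t is simultaneously obligatory and forbidden, violating the D-axiom.

Inconsistent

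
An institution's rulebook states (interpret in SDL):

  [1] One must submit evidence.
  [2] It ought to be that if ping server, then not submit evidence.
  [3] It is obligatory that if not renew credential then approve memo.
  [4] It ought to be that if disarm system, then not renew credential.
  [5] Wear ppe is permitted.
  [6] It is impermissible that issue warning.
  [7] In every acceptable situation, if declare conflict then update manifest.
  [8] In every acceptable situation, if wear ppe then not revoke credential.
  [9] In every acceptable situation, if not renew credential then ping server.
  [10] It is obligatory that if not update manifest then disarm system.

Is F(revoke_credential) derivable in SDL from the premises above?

No

Premise 8 is O(wear_ppe → ¬revoke_credential), but O(wear_ppe) is not derivable from the premises (the permission P(wear_ppe) asserts only ¬O(¬wear_ppe), not O(wear_ppe)), so it does not yield O(¬revoke_credential).
No other premise forces O(¬revoke_credential). An ideal world satisfying every premise can still have revoke_credential true, so F(revoke_credential) is not derivable.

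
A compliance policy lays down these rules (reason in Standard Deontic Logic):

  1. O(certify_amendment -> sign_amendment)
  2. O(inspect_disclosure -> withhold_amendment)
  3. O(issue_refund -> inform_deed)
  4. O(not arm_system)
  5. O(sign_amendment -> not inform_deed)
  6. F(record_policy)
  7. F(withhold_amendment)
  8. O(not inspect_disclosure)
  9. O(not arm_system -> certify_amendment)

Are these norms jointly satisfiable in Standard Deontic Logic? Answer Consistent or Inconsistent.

Consistent

Premise 2 is O(inspect_disclosure -> withhold_amendment), but O(inspect_disclosure) is not derivable from the premises, so it does not yield O(withhold_amendment).
So O(withhold_amendment) is not derivable, and the apparent clash with O(not withhold_amendment) does not arise.
A world satisfying every obligation exists (e.g. arm_system=false, certify_amendment=true, inform_deed=false, inspect_disclosure=false, issue_refund=false, record_policy=false, sign_amendment=true, withhold_amendment=false); no atom is both obligatory and forbidden, so the set is consistent.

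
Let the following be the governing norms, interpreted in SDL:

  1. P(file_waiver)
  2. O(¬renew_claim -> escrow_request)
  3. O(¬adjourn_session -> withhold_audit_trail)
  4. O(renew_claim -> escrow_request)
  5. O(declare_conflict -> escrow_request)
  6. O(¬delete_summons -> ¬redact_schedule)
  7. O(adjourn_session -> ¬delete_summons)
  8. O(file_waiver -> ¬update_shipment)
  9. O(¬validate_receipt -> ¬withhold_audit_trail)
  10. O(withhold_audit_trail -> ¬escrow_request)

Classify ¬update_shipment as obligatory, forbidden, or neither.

Premise 8 is O(file_waiver -> ¬update_shipment), but O(file_waiver) is not derivable from the premises (the permission P(file_waiver) asserts only ¬O(¬file_waiver), not O(file_waiver)), so it does not yield O(¬update_shipment).
No premise or chain of K-axiom applications forces O(¬update_shipment), and none forces O(update_shipment). So ¬update_shipment is neither obligatory nor forbidden under these norms.

Neither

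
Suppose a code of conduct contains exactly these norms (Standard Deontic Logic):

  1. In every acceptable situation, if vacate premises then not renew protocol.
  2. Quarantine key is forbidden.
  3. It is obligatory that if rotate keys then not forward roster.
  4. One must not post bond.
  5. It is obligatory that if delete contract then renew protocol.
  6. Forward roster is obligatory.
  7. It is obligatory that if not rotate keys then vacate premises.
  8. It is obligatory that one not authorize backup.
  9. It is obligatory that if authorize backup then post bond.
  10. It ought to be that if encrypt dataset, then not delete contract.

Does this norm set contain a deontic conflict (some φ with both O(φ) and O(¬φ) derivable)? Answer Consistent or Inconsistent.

Premise 9 is O(authorize_backup → post_bond), but O(authorize_backup) is not derivable from the premises, so it does not yield O(post_bond).
So O(post_bond) is not derivable, and the apparent clash with O(¬post_bond) does not arise.
A world satisfying every obligation exists (e.g. authorize_backup=false, delete_contract=false, encrypt_dataset=false, forward_roster=true, post_bond=false, quarantine_key=false, renew_protocol=false, rotate_keys=false, vacate_premises=true); no atom is both obligatory and forbidden, so the set is consistent.

Consistent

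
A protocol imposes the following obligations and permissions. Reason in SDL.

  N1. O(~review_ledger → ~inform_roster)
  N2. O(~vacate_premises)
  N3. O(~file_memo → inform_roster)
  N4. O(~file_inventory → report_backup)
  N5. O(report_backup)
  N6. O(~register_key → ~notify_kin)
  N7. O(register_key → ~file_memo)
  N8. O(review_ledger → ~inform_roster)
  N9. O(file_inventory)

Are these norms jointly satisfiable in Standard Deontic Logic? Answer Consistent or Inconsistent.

Premise 4 is O(~file_inventory → report_backup); even if O(report_backup) held, inferring O(~file_inventory) would be affirming the consequent — invalid.
So O(~file_inventory) is not derivable, and the apparent clash with O(file_inventory) does not arise.
A world satisfying every obligation exists (e.g. file_inventory=true, file_memo=true, inform_roster=false, notify_kin=false, register_key=false, report_backup=true, review_ledger=false, vacate_premises=false); no atom is both obligatory and forbidden, so the set is consistent.

Consistent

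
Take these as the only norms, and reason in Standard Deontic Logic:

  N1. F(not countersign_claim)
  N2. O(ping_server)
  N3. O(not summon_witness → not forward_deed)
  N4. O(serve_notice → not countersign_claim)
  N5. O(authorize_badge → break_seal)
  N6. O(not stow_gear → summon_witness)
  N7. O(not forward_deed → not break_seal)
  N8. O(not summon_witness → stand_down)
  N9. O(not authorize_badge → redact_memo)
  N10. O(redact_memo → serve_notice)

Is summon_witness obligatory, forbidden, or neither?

Obligatory

Premise 1, F(not countersign_claim), is equivalent to O(countersign_claim).
Premise 4 is O(serve_notice → not countersign_claim); contrapositively O(countersign_claim → not serve_notice). Since O(countersign_claim) holds, K gives O(not serve_notice).
Premise 10, O(redact_memo → serve_notice), contraposes to O(not serve_notice → not redact_memo); with O(not serve_notice) we get O(not redact_memo).
The contrapositive of premise 9 (O(not authorize_badge → redact_memo)) is O(not redact_memo → authorize_badge), and O(not redact_memo) is already established, so O(authorize_badge).
From O(authorize_badge) and premise 5, O(authorize_badge → break_seal), we obtain O(break_seal).
The contrapositive of premise 7 (O(not forward_deed → not break_seal)) is O(break_seal → forward_deed), and O(break_seal) is already established, so O(forward_deed).
Premise 3 is O(not summon_witness → not forward_deed); contrapositively O(forward_deed → summon_witness). Since O(forward_deed) holds, K gives O(summon_witness).
Premises 2, 6, 8 do not contribute to this derivation.
Hence summon_witness is obligatory.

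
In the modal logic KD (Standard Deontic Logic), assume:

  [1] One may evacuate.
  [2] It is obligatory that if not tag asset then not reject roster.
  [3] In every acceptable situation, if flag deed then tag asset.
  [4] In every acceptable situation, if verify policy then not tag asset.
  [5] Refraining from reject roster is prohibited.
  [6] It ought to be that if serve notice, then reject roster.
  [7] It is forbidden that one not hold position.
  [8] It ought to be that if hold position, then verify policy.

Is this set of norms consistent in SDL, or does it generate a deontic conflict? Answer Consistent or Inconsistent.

Premise 5, F(¬reject_roster), is equivalent to O(reject_roster).
Premise 2 is O(¬tag_asset → ¬reject_roster); contrapositively O(reject_roster → tag_asset). Since O(reject_roster) holds, K gives O(tag_asset).
Premise 4 is O(verify_policy → ¬tag_asset); contrapositively O(tag_asset → ¬verify_policy). Since O(tag_asset) holds, K gives O(¬verify_policy).
Premise 8, O(hold_position → verify_policy), contraposes to O(¬verify_policy → ¬hold_position); with O(¬verify_policy) we get O(¬hold_position).
However, F(¬hold_position) at premise 7 amounts to O(hold_position).
We now have both O(¬hold_position) and O(hold_position) — hold_position is simultaneously obligatory and forbidden, violating the D-axiom.

Inconsistent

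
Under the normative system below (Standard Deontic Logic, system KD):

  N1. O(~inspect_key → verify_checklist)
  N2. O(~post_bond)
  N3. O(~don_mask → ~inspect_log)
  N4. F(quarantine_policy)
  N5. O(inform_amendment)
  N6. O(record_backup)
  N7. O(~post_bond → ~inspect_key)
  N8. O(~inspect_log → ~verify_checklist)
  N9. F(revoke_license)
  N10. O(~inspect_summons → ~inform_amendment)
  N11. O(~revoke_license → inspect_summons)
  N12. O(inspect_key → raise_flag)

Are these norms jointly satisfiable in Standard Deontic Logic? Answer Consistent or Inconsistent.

Consistent

Premise 10 is O(~inspect_summons → ~inform_amendment), but O(~inspect_summons) is not derivable from the premises, so it does not yield O(~inform_amendment).
So O(~inform_amendment) is not derivable, and the apparent clash with O(inform_amendment) does not arise.
A world satisfying every obligation exists (e.g. don_mask=true, inform_amendment=true, inspect_key=false, inspect_log=true, inspect_summons=true, post_bond=false, quarantine_policy=false, raise_flag=false, record_backup=true, revoke_license=false, verify_checklist=true); no atom is both obligatory and forbidden, so the set is consistent.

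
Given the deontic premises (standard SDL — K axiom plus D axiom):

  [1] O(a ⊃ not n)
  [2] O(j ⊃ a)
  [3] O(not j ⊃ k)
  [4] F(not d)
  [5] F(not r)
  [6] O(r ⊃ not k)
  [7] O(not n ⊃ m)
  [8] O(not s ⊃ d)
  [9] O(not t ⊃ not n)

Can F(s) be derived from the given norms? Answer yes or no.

No

Premise 8 is O(not s ⊃ d); even if O(d) held, inferring O(not s) would be affirming the consequent — invalid.
No other premise forces O(not s). An ideal world satisfying every premise can still have s true, so F(s) is not derivable.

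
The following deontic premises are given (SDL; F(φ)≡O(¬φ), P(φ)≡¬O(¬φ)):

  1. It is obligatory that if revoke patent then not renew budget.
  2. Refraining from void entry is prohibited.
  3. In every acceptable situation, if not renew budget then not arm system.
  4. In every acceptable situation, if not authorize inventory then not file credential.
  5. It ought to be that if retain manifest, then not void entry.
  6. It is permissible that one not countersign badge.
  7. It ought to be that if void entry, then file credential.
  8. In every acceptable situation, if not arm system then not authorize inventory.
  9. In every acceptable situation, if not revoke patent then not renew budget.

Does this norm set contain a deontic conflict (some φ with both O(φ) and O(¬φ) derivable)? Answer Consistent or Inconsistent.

Inconsistent

By case analysis on ¬revoke_patent: premise 9 gives O(¬revoke_patent → ¬renew_budget) and premise 1 gives O(revoke_patent → ¬renew_budget), so O(¬renew_budget) either way.
With premise 3, O(¬renew_budget → ¬arm_system), the K-axiom yields O(¬arm_system).
Applying K to premise 8 (O(¬arm_system → ¬authorize_inventory)) and O(¬arm_system) yields O(¬authorize_inventory).
From O(¬authorize_inventory) and premise 4, O(¬authorize_inventory → ¬file_credential), we obtain O(¬file_credential).
Premise 7 is O(void_entry → file_credential); contrapositively O(¬file_credential → ¬void_entry). Since O(¬file_credential) holds, K gives O(¬void_entry).
However, F(¬void_entry) at premise 2 amounts to O(void_entry).
We now have both O(¬void_entry) and O(void_entry) — void_entry is simultaneously obligatory and forbidden, violating the D-axiom.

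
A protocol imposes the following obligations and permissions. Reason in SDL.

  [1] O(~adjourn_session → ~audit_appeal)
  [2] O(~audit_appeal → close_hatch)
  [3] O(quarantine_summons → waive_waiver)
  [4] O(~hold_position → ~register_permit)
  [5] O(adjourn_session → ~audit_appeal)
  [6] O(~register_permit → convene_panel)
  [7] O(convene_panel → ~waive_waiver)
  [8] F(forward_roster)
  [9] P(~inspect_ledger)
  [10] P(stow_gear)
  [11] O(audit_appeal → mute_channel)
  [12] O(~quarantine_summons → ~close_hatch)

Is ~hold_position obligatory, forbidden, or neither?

Forbidden

By case analysis on ~adjourn_session: premise 1 gives O(~adjourn_session → ~audit_appeal) and premise 5 gives O(adjourn_session → ~audit_appeal), so O(~audit_appeal) either way.
With premise 2, O(~audit_appeal → close_hatch), the K-axiom yields O(close_hatch).
Premise 12 is O(~quarantine_summons → ~close_hatch); contrapositively O(close_hatch → quarantine_summons). Since O(close_hatch) holds, K gives O(quarantine_summons).
With premise 3, O(quarantine_summons → waive_waiver), the K-axiom yields O(waive_waiver).
Premise 7, O(convene_panel → ~waive_waiver), contraposes to O(waive_waiver → ~convene_panel); with O(waive_waiver) we get O(~convene_panel).
The contrapositive of premise 6 (O(~register_permit → convene_panel)) is O(~convene_panel → register_permit), and O(~convene_panel) is already established, so O(register_permit).
Premise 4 is O(~hold_position → ~register_permit); contrapositively O(register_permit → hold_position). Since O(register_permit) holds, K gives O(hold_position).
Premises 8, 9, 10, 11 do not contribute to this derivation.
Thus O(hold_position), which is F(~hold_position): ~hold_position is forbidden.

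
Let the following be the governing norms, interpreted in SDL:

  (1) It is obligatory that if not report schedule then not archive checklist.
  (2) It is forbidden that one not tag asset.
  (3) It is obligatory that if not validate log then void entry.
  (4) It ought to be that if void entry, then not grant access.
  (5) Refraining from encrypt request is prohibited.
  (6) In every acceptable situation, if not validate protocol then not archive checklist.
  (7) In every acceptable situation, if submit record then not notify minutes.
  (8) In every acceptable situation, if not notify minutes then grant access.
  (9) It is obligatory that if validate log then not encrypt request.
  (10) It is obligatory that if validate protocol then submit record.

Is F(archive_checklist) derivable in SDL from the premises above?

Yes

F(¬encrypt_request) at premise 5 means O(encrypt_request).
The contrapositive of premise 9 (O(validate_log → ¬encrypt_request)) is O(encrypt_request → ¬validate_log), and O(encrypt_request) is already established, so O(¬validate_log).
With premise 3, O(¬validate_log → void_entry), the K-axiom yields O(void_entry).
From O(void_entry) and premise 4, O(void_entry → ¬grant_access), we obtain O(¬grant_access).
Premise 8, O(¬notify_minutes → grant_access), contraposes to O(¬grant_access → notify_minutes); with O(¬grant_access) we get O(notify_minutes).
Premise 7 is O(submit_record → ¬notify_minutes); contrapositively O(notify_minutes → ¬submit_record). Since O(notify_minutes) holds, K gives O(¬submit_record).
Premise 10, O(validate_protocol → submit_record), contraposes to O(¬submit_record → ¬validate_protocol); with O(¬submit_record) we get O(¬validate_protocol).
Premise 6 is O(¬validate_protocol → ¬archive_checklist); since O(¬validate_protocol), deontic closure gives O(¬archive_checklist).
Premises 1, 2 do not contribute to this derivation.
So O(¬archive_checklist) holds, i.e. F(archive_checklist). The claim follows.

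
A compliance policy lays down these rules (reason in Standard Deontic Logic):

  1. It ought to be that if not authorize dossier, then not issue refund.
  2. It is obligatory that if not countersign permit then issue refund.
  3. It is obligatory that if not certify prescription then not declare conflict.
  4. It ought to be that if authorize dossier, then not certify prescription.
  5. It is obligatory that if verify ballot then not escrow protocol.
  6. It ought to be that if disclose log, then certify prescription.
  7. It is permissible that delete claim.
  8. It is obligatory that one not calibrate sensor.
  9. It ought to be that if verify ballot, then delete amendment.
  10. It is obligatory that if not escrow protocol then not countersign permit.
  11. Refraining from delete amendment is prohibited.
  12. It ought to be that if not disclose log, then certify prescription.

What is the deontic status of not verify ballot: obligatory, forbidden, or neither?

Premises 12 and 6 are O(¬disclose_log → certify_prescription) and O(disclose_log → certify_prescription); every ideal world satisfies ¬disclose_log or disclose_log, so in either case certify_prescription holds — hence O(certify_prescription).
Premise 4, O(authorize_dossier → ¬certify_prescription), contraposes to O(certify_prescription → ¬authorize_dossier); with O(certify_prescription) we get O(¬authorize_dossier).
Applying K to premise 1 (O(¬authorize_dossier → ¬issue_refund)) and O(¬authorize_dossier) yields O(¬issue_refund).
The contrapositive of premise 2 (O(¬countersign_permit → issue_refund)) is O(¬issue_refund → countersign_permit), and O(¬issue_refund) is already established, so O(countersign_permit).
The contrapositive of premise 10 (O(¬escrow_protocol → ¬countersign_permit)) is O(countersign_permit → escrow_protocol), and O(countersign_permit) is already established, so O(escrow_protocol).
Premise 5 is O(verify_ballot → ¬escrow_protocol); contrapositively O(escrow_protocol → ¬verify_ballot). Since O(escrow_protocol) holds, K gives O(¬verify_ballot).
Premises 3, 7, 8, 9, 11 do not contribute to this derivation.
Hence ¬verify_ballot is obligatory.

Obligatory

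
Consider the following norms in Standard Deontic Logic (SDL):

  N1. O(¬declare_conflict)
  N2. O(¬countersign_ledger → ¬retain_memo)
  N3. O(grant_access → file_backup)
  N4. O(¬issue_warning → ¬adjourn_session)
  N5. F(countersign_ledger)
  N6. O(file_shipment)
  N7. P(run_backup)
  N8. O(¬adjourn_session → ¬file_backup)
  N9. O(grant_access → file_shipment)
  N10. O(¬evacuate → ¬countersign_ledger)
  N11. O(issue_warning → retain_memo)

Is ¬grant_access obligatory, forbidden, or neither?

Premise 5, F(countersign_ledger), is equivalent to O(¬countersign_ledger).
From O(¬countersign_ledger) and premise 2, O(¬countersign_ledger → ¬retain_memo), we obtain O(¬retain_memo).
Premise 11, O(issue_warning → retain_memo), contraposes to O(¬retain_memo → ¬issue_warning); with O(¬retain_memo) we get O(¬issue_warning).
With premise 4, O(¬issue_warning → ¬adjourn_session), the K-axiom yields O(¬adjourn_session).
With premise 8, O(¬adjourn_session → ¬file_backup), the K-axiom yields O(¬file_backup).
Premise 3 is O(grant_access → file_backup); contrapositively O(¬file_backup → ¬grant_access). Since O(¬file_backup) holds, K gives O(¬grant_access).
Premises 1, 6, 7, 9, 10 do not contribute to this derivation.
Hence ¬grant_access is obligatory.

Obligatory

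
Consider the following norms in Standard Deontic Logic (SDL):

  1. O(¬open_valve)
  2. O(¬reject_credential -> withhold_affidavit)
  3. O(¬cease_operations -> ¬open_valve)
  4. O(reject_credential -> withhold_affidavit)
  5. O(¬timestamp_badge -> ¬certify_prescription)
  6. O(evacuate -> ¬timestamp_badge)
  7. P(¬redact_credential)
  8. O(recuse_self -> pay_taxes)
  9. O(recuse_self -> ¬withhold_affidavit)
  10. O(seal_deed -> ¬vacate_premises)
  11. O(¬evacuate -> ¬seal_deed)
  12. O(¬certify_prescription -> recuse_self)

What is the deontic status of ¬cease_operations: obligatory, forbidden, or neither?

Premise 3 is O(¬cease_operations -> ¬open_valve); even if O(¬open_valve) held, inferring O(¬cease_operations) would be affirming the consequent — invalid.
No premise or chain of K-axiom applications forces O(¬cease_operations), and none forces O(cease_operations). So ¬cease_operations is neither obligatory nor forbidden under these norms.

Neither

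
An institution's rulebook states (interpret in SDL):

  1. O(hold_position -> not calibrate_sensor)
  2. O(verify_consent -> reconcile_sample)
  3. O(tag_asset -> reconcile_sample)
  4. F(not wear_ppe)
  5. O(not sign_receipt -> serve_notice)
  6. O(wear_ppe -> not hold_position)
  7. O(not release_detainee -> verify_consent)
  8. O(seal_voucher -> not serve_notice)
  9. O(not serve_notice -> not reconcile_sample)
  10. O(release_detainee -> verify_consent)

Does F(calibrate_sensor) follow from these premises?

Premise 1 is O(hold_position -> not calibrate_sensor), but O(hold_position) is not derivable from the premises, so it does not yield O(not calibrate_sensor).
No other premise forces O(not calibrate_sensor). An ideal world satisfying every premise can still have calibrate_sensor true, so F(calibrate_sensor) is not derivable.

No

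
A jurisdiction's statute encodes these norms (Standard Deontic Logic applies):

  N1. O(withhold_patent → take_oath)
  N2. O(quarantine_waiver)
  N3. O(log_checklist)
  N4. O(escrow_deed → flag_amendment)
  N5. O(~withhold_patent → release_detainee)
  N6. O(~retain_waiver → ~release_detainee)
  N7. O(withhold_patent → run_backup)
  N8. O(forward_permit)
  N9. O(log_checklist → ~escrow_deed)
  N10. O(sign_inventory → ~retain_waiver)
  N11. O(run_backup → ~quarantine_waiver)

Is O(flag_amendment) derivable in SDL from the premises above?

No

Premise 4 is O(escrow_deed → flag_amendment), but O(escrow_deed) is not derivable from the premises, so it does not yield O(flag_amendment).
No other premise forces O(flag_amendment). An ideal world satisfying every premise can still have flag_amendment false, so O(flag_amendment) is not derivable.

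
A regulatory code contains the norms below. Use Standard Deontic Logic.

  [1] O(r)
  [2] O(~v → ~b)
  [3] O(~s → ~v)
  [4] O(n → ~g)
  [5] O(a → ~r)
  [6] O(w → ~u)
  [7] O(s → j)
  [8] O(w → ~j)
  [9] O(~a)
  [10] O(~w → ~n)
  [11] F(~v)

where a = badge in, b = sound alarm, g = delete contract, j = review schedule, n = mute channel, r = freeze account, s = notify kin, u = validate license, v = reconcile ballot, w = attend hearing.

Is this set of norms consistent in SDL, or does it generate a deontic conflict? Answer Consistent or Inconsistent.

Premise 5 is O(a → ~r), but O(a) is not derivable from the premises, so it does not yield O(~r).
So O(~r) is not derivable, and the apparent clash with O(r) does not arise.
A world satisfying every obligation exists (e.g. a=false, b=false, g=false, j=true, n=false, r=true, s=true, u=false, v=true, w=false); no atom is both obligatory and forbidden, so the set is consistent.

Consistent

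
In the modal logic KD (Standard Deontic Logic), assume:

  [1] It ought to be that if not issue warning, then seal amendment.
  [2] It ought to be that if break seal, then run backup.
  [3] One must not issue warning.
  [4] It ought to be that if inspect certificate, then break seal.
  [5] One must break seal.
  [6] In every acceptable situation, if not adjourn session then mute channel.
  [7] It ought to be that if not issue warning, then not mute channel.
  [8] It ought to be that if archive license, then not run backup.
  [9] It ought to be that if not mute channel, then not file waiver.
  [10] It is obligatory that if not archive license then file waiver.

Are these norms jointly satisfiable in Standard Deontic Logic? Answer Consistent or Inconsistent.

Inconsistent

Premise 5 states O(break_seal) outright.
With premise 2, O(break_seal → run_backup), the K-axiom yields O(run_backup).
Premise 8, O(archive_license → ¬run_backup), contraposes to O(run_backup → ¬archive_license); with O(run_backup) we get O(¬archive_license).
Applying K to premise 10 (O(¬archive_license → file_waiver)) and O(¬archive_license) yields O(file_waiver).
The contrapositive of premise 9 (O(¬mute_channel → ¬file_waiver)) is O(file_waiver → mute_channel), and O(file_waiver) is already established, so O(mute_channel).
The contrapositive of premise 7 (O(¬issue_warning → ¬mute_channel)) is O(mute_channel → issue_warning), and O(mute_channel) is already established, so O(issue_warning).
But premise 3, F(issue_warning), means O(¬issue_warning).
We now have both O(issue_warning) and O(¬issue_warning) — issue_warning is simultaneously obligatory and forbidden, violating the D-axiom.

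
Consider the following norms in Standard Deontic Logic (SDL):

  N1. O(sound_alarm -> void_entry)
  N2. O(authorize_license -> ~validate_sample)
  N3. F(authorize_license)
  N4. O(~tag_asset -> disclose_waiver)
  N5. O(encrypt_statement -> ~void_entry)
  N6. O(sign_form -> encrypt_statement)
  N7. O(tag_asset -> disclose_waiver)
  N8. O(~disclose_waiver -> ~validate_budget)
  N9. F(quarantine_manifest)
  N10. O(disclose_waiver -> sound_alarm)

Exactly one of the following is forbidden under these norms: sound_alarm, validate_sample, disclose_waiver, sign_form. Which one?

By case analysis on ~tag_asset: premise 4 gives O(~tag_asset -> disclose_waiver) and premise 7 gives O(tag_asset -> disclose_waiver), so O(disclose_waiver) either way.
With premise 10, O(disclose_waiver -> sound_alarm), the K-axiom yields O(sound_alarm).
From O(sound_alarm) and premise 1, O(sound_alarm -> void_entry), we obtain O(void_entry).
Premise 5 is O(encrypt_statement -> ~void_entry); contrapositively O(void_entry -> ~encrypt_statement). Since O(void_entry) holds, K gives O(~encrypt_statement).
The contrapositive of premise 6 (O(sign_form -> encrypt_statement)) is O(~encrypt_statement -> ~sign_form), and O(~encrypt_statement) is already established, so O(~sign_form).
So O(~sign_form) holds, i.e. sign_form is forbidden. None of the other listed options is forbidden under the premises.

sign_form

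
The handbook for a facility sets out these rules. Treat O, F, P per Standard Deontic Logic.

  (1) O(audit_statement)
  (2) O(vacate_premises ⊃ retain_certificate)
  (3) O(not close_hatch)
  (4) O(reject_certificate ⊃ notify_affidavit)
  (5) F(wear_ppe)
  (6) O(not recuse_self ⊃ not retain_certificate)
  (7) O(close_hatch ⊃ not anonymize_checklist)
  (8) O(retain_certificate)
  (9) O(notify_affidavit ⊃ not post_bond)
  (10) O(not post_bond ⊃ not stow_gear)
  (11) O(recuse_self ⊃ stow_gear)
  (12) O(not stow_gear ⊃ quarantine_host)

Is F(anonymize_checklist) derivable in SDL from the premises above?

Premise 7 is O(close_hatch ⊃ not anonymize_checklist), but O(close_hatch) is not derivable from the premises, so it does not yield O(not anonymize_checklist).
No other premise forces O(not anonymize_checklist). An ideal world satisfying every premise can still have anonymize_checklist true, so F(anonymize_checklist) is not derivable.

No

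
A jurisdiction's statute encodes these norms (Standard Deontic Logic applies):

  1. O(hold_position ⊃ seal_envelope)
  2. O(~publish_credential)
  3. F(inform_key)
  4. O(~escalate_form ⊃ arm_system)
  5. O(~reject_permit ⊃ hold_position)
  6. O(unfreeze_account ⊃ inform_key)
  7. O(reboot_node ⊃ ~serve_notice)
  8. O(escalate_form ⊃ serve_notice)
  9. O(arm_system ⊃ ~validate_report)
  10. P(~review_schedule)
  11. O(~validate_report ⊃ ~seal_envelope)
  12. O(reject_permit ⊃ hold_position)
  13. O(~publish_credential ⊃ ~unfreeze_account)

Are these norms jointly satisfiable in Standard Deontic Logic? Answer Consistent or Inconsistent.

Premise 6 is O(unfreeze_account ⊃ inform_key), but O(unfreeze_account) is not derivable from the premises, so it does not yield O(inform_key).
So O(inform_key) is not derivable, and the apparent clash with O(~inform_key) does not arise.
A world satisfying every obligation exists (e.g. arm_system=false, escalate_form=true, hold_position=true, inform_key=false, publish_credential=false, reboot_node=false, reject_permit=false, review_schedule=false, seal_envelope=true, serve_notice=true, unfreeze_account=false, validate_report=true); no atom is both obligatory and forbidden, so the set is consistent.

Consistent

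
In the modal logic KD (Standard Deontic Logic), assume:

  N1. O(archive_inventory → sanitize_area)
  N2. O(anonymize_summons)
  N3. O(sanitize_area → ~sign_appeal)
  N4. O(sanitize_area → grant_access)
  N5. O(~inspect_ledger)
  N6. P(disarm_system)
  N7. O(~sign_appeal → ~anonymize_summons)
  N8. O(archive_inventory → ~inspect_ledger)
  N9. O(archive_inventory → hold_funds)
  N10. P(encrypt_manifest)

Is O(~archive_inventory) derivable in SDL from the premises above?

Premise 2 gives O(anonymize_summons).
Premise 7 is O(~sign_appeal → ~anonymize_summons); contrapositively O(anonymize_summons → sign_appeal). Since O(anonymize_summons) holds, K gives O(sign_appeal).
Premise 3, O(sanitize_area → ~sign_appeal), contraposes to O(sign_appeal → ~sanitize_area); with O(sign_appeal) we get O(~sanitize_area).
The contrapositive of premise 1 (O(archive_inventory → sanitize_area)) is O(~sanitize_area → ~archive_inventory), and O(~sanitize_area) is already established, so O(~archive_inventory).
Premises 4, 5, 6, 8, 9, 10 do not contribute to this derivation.
So O(~archive_inventory) follows.

Yes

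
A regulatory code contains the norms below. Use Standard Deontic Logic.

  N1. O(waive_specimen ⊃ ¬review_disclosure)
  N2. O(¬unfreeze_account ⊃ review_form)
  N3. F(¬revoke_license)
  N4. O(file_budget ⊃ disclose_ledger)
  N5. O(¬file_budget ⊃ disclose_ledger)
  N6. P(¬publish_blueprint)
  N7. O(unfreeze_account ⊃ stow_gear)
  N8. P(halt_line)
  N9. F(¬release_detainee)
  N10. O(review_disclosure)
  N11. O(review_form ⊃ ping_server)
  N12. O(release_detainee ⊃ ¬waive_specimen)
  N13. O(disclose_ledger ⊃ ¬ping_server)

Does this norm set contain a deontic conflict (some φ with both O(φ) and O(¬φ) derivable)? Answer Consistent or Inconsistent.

Consistent

Premise 1 is O(waive_specimen ⊃ ¬review_disclosure), but O(waive_specimen) is not derivable from the premises, so it does not yield O(¬review_disclosure).
So O(¬review_disclosure) is not derivable, and the apparent clash with O(review_disclosure) does not arise.
A world satisfying every obligation exists (e.g. disclose_ledger=true, file_budget=false, halt_line=false, ping_server=false, publish_blueprint=false, release_detainee=true, review_disclosure=true, review_form=false, revoke_license=true, stow_gear=true, unfreeze_account=true, waive_specimen=false); no atom is both obligatory and forbidden, so the set is consistent.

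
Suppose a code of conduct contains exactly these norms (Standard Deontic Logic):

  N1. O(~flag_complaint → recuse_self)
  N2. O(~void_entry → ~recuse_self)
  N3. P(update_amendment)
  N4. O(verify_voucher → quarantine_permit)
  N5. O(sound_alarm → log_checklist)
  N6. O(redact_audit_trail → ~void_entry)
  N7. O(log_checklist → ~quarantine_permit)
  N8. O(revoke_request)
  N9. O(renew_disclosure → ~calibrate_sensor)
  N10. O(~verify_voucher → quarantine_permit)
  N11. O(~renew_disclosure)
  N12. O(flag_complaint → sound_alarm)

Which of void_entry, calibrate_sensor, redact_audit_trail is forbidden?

redact_audit_trail

By case analysis on verify_voucher: premise 4 gives O(verify_voucher → quarantine_permit) and premise 10 gives O(~verify_voucher → quarantine_permit), so O(quarantine_permit) either way.
Premise 7 is O(log_checklist → ~quarantine_permit); contrapositively O(quarantine_permit → ~log_checklist). Since O(quarantine_permit) holds, K gives O(~log_checklist).
Premise 5 is O(sound_alarm → log_checklist); contrapositively O(~log_checklist → ~sound_alarm). Since O(~log_checklist) holds, K gives O(~sound_alarm).
Premise 12, O(flag_complaint → sound_alarm), contraposes to O(~sound_alarm → ~flag_complaint); with O(~sound_alarm) we get O(~flag_complaint).
With premise 1, O(~flag_complaint → recuse_self), the K-axiom yields O(recuse_self).
Premise 2, O(~void_entry → ~recuse_self), contraposes to O(recuse_self → void_entry); with O(recuse_self) we get O(void_entry).
The contrapositive of premise 6 (O(redact_audit_trail → ~void_entry)) is O(void_entry → ~redact_audit_trail), and O(void_entry) is already established, so O(~redact_audit_trail).
So O(~redact_audit_trail) holds, i.e. redact_audit_trail is forbidden. None of the other listed options is forbidden under the premises.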